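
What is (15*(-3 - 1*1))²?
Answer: 3600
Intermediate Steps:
(15*(-3 - 1*1))² = (15*(-3 - 1))² = (15*(-4))² = (-60)² = 3600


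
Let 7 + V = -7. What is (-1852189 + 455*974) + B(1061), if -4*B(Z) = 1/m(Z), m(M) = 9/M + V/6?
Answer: -41706959217/29600 ≈ -1.4090e+6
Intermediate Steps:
V = -14 (V = -7 - 7 = -14)
m(M) = -7/3 + 9/M (m(M) = 9/M - 14/6 = 9/M - 14*⅙ = 9/M - 7/3 = -7/3 + 9/M)
B(Z) = -1/(4*(-7/3 + 9/Z))
(-1852189 + 455*974) + B(1061) = (-1852189 + 455*974) + (¾)*1061/(-27 + 7*1061) = (-1852189 + 443170) + (¾)*1061/(-27 + 7427) = -1409019 + (¾)*1061/7400 = -1409019 + (¾)*1061*(1/7400) = -1409019 + 3183/29600 = -41706959217/29600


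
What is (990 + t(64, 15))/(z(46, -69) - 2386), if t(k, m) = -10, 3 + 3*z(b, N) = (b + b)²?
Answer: 2940/1303 ≈ 2.2563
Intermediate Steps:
z(b, N) = -1 + 4*b²/3 (z(b, N) = -1 + (b + b)²/3 = -1 + (2*b)²/3 = -1 + (4*b²)/3 = -1 + 4*b²/3)
(990 + t(64, 15))/(z(46, -69) - 2386) = (990 - 10)/((-1 + (4/3)*46²) - 2386) = 980/((-1 + (4/3)*2116) - 2386) = 980/((-1 + 8464/3) - 2386) = 980/(8461/3 - 2386) = 980/(1303/3) = 980*(3/1303) = 2940/1303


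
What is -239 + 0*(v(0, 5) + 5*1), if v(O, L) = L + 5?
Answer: -239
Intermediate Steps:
v(O, L) = 5 + L
-239 + 0*(v(0, 5) + 5*1) = -239 + 0*((5 + 5) + 5*1) = -239 + 0*(10 + 5) = -239 + 0*15 = -239 + 0 = -239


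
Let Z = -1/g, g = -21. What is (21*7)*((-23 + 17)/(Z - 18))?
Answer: 18522/377 ≈ 49.130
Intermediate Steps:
Z = 1/21 (Z = -1/(-21) = -1*(-1/21) = 1/21 ≈ 0.047619)
(21*7)*((-23 + 17)/(Z - 18)) = (21*7)*((-23 + 17)/(1/21 - 18)) = 147*(-6/(-377/21)) = 147*(-6*(-21/377)) = 147*(126/377) = 18522/377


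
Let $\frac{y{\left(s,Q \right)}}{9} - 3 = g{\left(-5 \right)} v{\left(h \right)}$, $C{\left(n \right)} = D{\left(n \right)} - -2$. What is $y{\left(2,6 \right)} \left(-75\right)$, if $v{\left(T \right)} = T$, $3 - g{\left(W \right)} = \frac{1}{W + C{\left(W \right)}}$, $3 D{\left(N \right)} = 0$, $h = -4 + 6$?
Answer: $-6525$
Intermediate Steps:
$h = 2$
$D{\left(N \right)} = 0$ ($D{\left(N \right)} = \frac{1}{3} \cdot 0 = 0$)
$C{\left(n \right)} = 2$ ($C{\left(n \right)} = 0 - -2 = 0 + 2 = 2$)
$g{\left(W \right)} = 3 - \frac{1}{2 + W}$ ($g{\left(W \right)} = 3 - \frac{1}{W + 2} = 3 - \frac{1}{2 + W}$)
$y{\left(s,Q \right)} = 87$ ($y{\left(s,Q \right)} = 27 + 9 \frac{5 + 3 \left(-5\right)}{2 - 5} \cdot 2 = 27 + 9 \frac{5 - 15}{-3} \cdot 2 = 27 + 9 \left(- \frac{1}{3}\right) \left(-10\right) 2 = 27 + 9 \cdot \frac{10}{3} \cdot 2 = 27 + 9 \cdot \frac{20}{3} = 27 + 60 = 87$)
$y{\left(2,6 \right)} \left(-75\right) = 87 \left(-75\right) = -6525$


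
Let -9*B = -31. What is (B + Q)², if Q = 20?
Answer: 44521/81 ≈ 549.64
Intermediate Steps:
B = 31/9 (B = -⅑*(-31) = 31/9 ≈ 3.4444)
(B + Q)² = (31/9 + 20)² = (211/9)² = 44521/81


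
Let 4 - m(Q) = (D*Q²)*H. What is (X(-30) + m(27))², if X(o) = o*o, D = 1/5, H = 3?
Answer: 5442889/25 ≈ 2.1772e+5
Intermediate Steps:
D = ⅕ ≈ 0.20000
m(Q) = 4 - 3*Q²/5 (m(Q) = 4 - Q²/5*3 = 4 - 3*Q²/5)
X(o) = o²
(X(-30) + m(27))² = ((-30)² + (4 - ⅗*27²))² = (900 + (4 - ⅗*729))² = (900 + (4 - 2187/5))² = (900 - 2167/5)² = (2333/5)² = 5442889/25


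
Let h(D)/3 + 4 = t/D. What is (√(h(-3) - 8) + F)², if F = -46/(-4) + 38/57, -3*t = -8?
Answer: 4513/36 + 146*I*√51/9 ≈ 125.36 + 115.85*I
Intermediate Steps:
t = 8/3 (t = -⅓*(-8) = 8/3 ≈ 2.6667)
F = 73/6 (F = -46*(-¼) + 38*(1/57) = 23/2 + ⅔ = 73/6 ≈ 12.167)
h(D) = -12 + 8/D (h(D) = -12 + 3*(8/(3*D)) = -12 + 8/D)
(√(h(-3) - 8) + F)² = (√((-12 + 8/(-3)) - 8) + 73/6)² = (√((-12 + 8*(-⅓)) - 8) + 73/6)² = (√((-12 - 8/3) - 8) + 73/6)² = (√(-44/3 - 8) + 73/6)² = (√(-68/3) + 73/6)² = (2*I*√51/3 + 73/6)² = (73/6 + 2*I*√51/3)²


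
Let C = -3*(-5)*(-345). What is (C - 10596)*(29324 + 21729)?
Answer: -805156863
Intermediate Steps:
C = -5175 (C = 15*(-345) = -5175)
(C - 10596)*(29324 + 21729) = (-5175 - 10596)*(29324 + 21729) = -15771*51053 = -805156863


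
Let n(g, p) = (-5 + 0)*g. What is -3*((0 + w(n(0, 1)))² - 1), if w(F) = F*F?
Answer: 3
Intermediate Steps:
n(g, p) = -5*g
w(F) = F²
-3*((0 + w(n(0, 1)))² - 1) = -3*((0 + (-5*0)²)² - 1) = -3*((0 + 0²)² - 1) = -3*((0 + 0)² - 1) = -3*(0² - 1) = -3*(0 - 1) = -3*(-1) = 3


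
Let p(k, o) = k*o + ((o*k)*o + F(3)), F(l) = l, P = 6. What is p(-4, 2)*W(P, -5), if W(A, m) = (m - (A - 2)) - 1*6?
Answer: 315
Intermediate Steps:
W(A, m) = -4 + m - A (W(A, m) = (m - (-2 + A)) - 6 = (m + (2 - A)) - 6 = (2 + m - A) - 6 = -4 + m - A)
p(k, o) = 3 + k*o + k*o² (p(k, o) = k*o + ((o*k)*o + 3) = k*o + ((k*o)*o + 3) = k*o + (k*o² + 3) = k*o + (3 + k*o²) = 3 + k*o + k*o²)
p(-4, 2)*W(P, -5) = (3 - 4*2 - 4*2²)*(-4 - 5 - 1*6) = (3 - 8 - 4*4)*(-4 - 5 - 6) = (3 - 8 - 16)*(-15) = -21*(-15) = 315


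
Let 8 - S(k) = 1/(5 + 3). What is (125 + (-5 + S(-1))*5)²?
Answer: 1243225/64 ≈ 19425.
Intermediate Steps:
S(k) = 63/8 (S(k) = 8 - 1/(5 + 3) = 8 - 1/8 = 8 - 1*⅛ = 8 - ⅛ = 63/8)
(125 + (-5 + S(-1))*5)² = (125 + (-5 + 63/8)*5)² = (125 + (23/8)*5)² = (125 + 115/8)² = (1115/8)² = 1243225/64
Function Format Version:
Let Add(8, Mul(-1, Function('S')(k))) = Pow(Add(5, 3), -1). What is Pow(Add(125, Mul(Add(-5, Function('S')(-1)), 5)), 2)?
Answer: Rational(1243225, 64) ≈ 19425.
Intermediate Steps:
Function('S')(k) = Rational(63, 8) (Function('S')(k) = Add(8, Mul(-1, Pow(Add(5, 3), -1))) = Add(8, Mul(-1, Pow(8, -1))) = Add(8, Mul(-1, Rational(1, 8))) = Add(8, Rational(-1, 8)) = Rational(63, 8))
Pow(Add(125, Mul(Add(-5, Function('S')(-1)), 5)), 2) = Pow(Add(125, Mul(Add(-5, Rational(63, 8)), 5)), 2) = Pow(Add(125, Mul(Rational(23, 8), 5)), 2) = Pow(Add(125, Rational(115, 8)), 2) = Pow(Rational(1115, 8), 2) = Rational(1243225, 64)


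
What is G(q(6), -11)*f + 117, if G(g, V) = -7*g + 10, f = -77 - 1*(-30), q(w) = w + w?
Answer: 3595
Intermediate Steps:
q(w) = 2*w
f = -47 (f = -77 + 30 = -47)
G(g, V) = 10 - 7*g
G(q(6), -11)*f + 117 = (10 - 14*6)*(-47) + 117 = (10 - 7*12)*(-47) + 117 = (10 - 84)*(-47) + 117 = -74*(-47) + 117 = 3478 + 117 = 3595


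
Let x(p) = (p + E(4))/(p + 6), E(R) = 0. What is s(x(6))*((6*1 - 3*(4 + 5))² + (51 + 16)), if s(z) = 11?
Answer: 5588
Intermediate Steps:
x(p) = p/(6 + p) (x(p) = (p + 0)/(p + 6) = p/(6 + p))
s(x(6))*((6*1 - 3*(4 + 5))² + (51 + 16)) = 11*((6*1 - 3*(4 + 5))² + (51 + 16)) = 11*((6 - 3*9)² + 67) = 11*((6 - 27)² + 67) = 11*((-21)² + 67) = 11*(441 + 67) = 11*508 = 5588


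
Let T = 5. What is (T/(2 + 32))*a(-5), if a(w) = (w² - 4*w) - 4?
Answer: 205/34 ≈ 6.0294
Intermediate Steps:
a(w) = -4 + w² - 4*w
(T/(2 + 32))*a(-5) = (5/(2 + 32))*(-4 + (-5)² - 4*(-5)) = (5/34)*(-4 + 25 + 20) = (5*(1/34))*41 = (5/34)*41 = 205/34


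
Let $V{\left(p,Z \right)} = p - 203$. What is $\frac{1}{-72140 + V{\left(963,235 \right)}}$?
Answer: $- \frac{1}{71380} \approx -1.401 \cdot 10^{-5}$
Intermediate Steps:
$V{\left(p,Z \right)} = -203 + p$ ($V{\left(p,Z \right)} = p - 203 = -203 + p$)
$\frac{1}{-72140 + V{\left(963,235 \right)}} = \frac{1}{-72140 + \left(-203 + 963\right)} = \frac{1}{-72140 + 760} = \frac{1}{-71380} = - \frac{1}{71380}$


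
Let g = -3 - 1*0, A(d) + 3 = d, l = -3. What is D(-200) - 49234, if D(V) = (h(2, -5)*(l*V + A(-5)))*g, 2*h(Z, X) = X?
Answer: -44794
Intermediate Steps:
h(Z, X) = X/2
A(d) = -3 + d
g = -3 (g = -3 + 0 = -3)
D(V) = -60 - 45*V/2 (D(V) = (((1/2)*(-5))*(-3*V + (-3 - 5)))*(-3) = -5*(-3*V - 8)/2*(-3) = -5*(-8 - 3*V)/2*(-3) = (20 + 15*V/2)*(-3) = -60 - 45*V/2)
D(-200) - 49234 = (-60 - 45/2*(-200)) - 49234 = (-60 + 4500) - 49234 = 4440 - 49234 = -44794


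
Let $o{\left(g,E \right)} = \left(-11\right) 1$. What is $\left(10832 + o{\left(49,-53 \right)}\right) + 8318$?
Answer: $19139$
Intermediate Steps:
$o{\left(g,E \right)} = -11$
$\left(10832 + o{\left(49,-53 \right)}\right) + 8318 = \left(10832 - 11\right) + 8318 = 10821 + 8318 = 19139$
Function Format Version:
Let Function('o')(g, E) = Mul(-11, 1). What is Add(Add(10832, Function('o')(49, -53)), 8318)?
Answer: 19139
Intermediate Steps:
Function('o')(g, E) = -11
Add(Add(10832, Function('o')(49, -53)), 8318) = Add(Add(10832, -11), 8318) = Add(10821, 8318) = 19139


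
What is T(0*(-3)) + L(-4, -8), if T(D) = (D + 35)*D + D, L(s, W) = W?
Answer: -8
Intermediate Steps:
T(D) = D + D*(35 + D) (T(D) = (35 + D)*D + D = D*(35 + D) + D = D + D*(35 + D))
T(0*(-3)) + L(-4, -8) = (0*(-3))*(36 + 0*(-3)) - 8 = 0*(36 + 0) - 8 = 0*36 - 8 = 0 - 8 = -8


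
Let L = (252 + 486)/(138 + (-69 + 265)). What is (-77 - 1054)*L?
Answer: -417339/167 ≈ -2499.0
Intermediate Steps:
L = 369/167 (L = 738/(138 + 196) = 738/334 = 738*(1/334) = 369/167 ≈ 2.2096)
(-77 - 1054)*L = (-77 - 1054)*(369/167) = -1131*369/167 = -417339/167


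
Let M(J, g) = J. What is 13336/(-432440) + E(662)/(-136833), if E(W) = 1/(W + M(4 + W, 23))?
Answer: -302917665463/9822562378320 ≈ -0.030839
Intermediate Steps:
E(W) = 1/(4 + 2*W) (E(W) = 1/(W + (4 + W)) = 1/(4 + 2*W))
13336/(-432440) + E(662)/(-136833) = 13336/(-432440) + (1/(2*(2 + 662)))/(-136833) = 13336*(-1/432440) + ((½)/664)*(-1/136833) = -1667/54055 + ((½)*(1/664))*(-1/136833) = -1667/54055 + (1/1328)*(-1/136833) = -1667/54055 - 1/181714224 = -302917665463/9822562378320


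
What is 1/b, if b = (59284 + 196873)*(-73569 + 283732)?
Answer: 1/53834723591 ≈ 1.8575e-11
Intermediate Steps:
b = 53834723591 (b = 256157*210163 = 53834723591)
1/b = 1/53834723591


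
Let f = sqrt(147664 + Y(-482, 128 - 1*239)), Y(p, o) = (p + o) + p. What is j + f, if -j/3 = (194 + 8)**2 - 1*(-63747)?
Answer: -313653 + sqrt(146589) ≈ -3.1327e+5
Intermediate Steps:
Y(p, o) = o + 2*p (Y(p, o) = (o + p) + p = o + 2*p)
j = -313653 (j = -3*((194 + 8)**2 - 1*(-63747)) = -3*(202**2 + 63747) = -3*(40804 + 63747) = -3*104551 = -313653)
f = sqrt(146589) (f = sqrt(147664 + ((128 - 1*239) + 2*(-482))) = sqrt(147664 + ((128 - 239) - 964)) = sqrt(147664 + (-111 - 964)) = sqrt(147664 - 1075) = sqrt(146589) ≈ 382.87)
j + f = -313653 + sqrt(146589)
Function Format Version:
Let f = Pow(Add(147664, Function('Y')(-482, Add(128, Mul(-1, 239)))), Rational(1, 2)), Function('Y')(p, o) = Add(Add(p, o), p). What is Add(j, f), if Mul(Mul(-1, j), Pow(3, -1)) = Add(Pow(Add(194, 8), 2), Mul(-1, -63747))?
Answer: Add(-313653, Pow(146589, Rational(1, 2))) ≈ -3.1327e+5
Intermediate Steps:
Function('Y')(p, o) = Add(o, Mul(2, p)) (Function('Y')(p, o) = Add(Add(o, p), p) = Add(o, Mul(2, p)))
j = -313653 (j = Mul(-3, Add(Pow(Add(194, 8), 2), Mul(-1, -63747))) = Mul(-3, Add(Pow(202, 2), 63747)) = Mul(-3, Add(40804, 63747)) = Mul(-3, 104551) = -313653)
f = Pow(146589, Rational(1, 2)) (f = Pow(Add(147664, Add(Add(128, Mul(-1, 239)), Mul(2, -482))), Rational(1, 2)) = Pow(Add(147664, Add(Add(128, -239), -964)), Rational(1, 2)) = Pow(Add(147664, Add(-111, -964)), Rational(1, 2)) = Pow(Add(147664, -1075), Rational(1, 2)) = Pow(146589, Rational(1, 2)) ≈ 382.87)
Add(j, f) = Add(-313653, Pow(146589, Rational(1, 2)))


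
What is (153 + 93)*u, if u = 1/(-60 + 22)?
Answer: -123/19 ≈ -6.4737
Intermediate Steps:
u = -1/38 (u = 1/(-38) = -1/38 ≈ -0.026316)
(153 + 93)*u = (153 + 93)*(-1/38) = 246*(-1/38) = -123/19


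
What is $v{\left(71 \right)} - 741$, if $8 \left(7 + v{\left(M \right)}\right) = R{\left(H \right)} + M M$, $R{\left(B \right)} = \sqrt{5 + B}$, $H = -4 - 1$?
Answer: $- \frac{943}{8} \approx -117.88$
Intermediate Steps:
$H = -5$ ($H = -4 - 1 = -5$)
$v{\left(M \right)} = -7 + \frac{M^{2}}{8}$ ($v{\left(M \right)} = -7 + \frac{\sqrt{5 - 5} + M M}{8} = -7 + \frac{\sqrt{0} + M^{2}}{8} = -7 + \frac{0 + M^{2}}{8} = -7 + \frac{M^{2}}{8}$)
$v{\left(71 \right)} - 741 = \left(-7 + \frac{71^{2}}{8}\right) - 741 = \left(-7 + \frac{1}{8} \cdot 5041\right) - 741 = \left(-7 + \frac{5041}{8}\right) - 741 = \frac{4985}{8} - 741 = - \frac{943}{8}$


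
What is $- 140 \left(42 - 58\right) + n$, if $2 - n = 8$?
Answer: $2234$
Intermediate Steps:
$n = -6$ ($n = 2 - 8 = -6$)
$- 140 \left(42 - 58\right) + n = - 140 \left(42 - 58\right) - 6 = \left(-140\right) \left(-16\right) - 6 = 2240 - 6 = 2234$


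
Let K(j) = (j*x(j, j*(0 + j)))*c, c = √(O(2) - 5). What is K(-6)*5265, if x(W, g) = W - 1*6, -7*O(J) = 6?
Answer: 379080*I*√287/7 ≈ 9.1743e+5*I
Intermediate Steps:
O(J) = -6/7 (O(J) = -⅐*6 = -6/7)
c = I*√287/7 (c = √(-6/7 - 5) = √(-41/7) = I*√287/7 ≈ 2.4202*I)
x(W, g) = -6 + W (x(W, g) = W - 6 = -6 + W)
K(j) = I*j*√287*(-6 + j)/7 (K(j) = (j*(-6 + j))*(I*√287/7) = I*j*√287*(-6 + j)/7)
K(-6)*5265 = ((⅐)*I*(-6)*√287*(-6 - 6))*5265 = ((⅐)*I*(-6)*√287*(-12))*5265 = (72*I*√287/7)*5265 = 379080*I*√287/7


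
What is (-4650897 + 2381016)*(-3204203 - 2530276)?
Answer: 13016584926999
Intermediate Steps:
(-4650897 + 2381016)*(-3204203 - 2530276) = -2269881*(-5734479) = 13016584926999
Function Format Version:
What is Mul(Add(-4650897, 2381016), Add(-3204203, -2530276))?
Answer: 13016584926999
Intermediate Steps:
Mul(Add(-4650897, 2381016), Add(-3204203, -2530276)) = Mul(-2269881, -5734479) = 13016584926999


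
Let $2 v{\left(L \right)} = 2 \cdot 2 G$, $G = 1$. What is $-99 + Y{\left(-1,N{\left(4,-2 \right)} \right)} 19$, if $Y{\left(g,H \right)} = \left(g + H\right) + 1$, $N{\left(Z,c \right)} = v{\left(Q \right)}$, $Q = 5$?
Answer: $-61$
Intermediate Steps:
$v{\left(L \right)} = 2$ ($v{\left(L \right)} = \frac{2 \cdot 2 \cdot 1}{2} = \frac{4 \cdot 1}{2} = \frac{1}{2} \cdot 4 = 2$)
$N{\left(Z,c \right)} = 2$
$Y{\left(g,H \right)} = 1 + H + g$ ($Y{\left(g,H \right)} = \left(H + g\right) + 1 = 1 + H + g$)
$-99 + Y{\left(-1,N{\left(4,-2 \right)} \right)} 19 = -99 + \left(1 + 2 - 1\right) 19 = -99 + 2 \cdot 19 = -99 + 38 = -61$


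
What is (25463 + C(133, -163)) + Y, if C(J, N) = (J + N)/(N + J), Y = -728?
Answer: 24736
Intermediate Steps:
C(J, N) = 1 (C(J, N) = (J + N)/(J + N) = 1)
(25463 + C(133, -163)) + Y = (25463 + 1) - 728 = 25464 - 728 = 24736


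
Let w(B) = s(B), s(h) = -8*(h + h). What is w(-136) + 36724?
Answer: 38900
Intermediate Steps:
s(h) = -16*h
w(B) = -16*B
w(-136) + 36724 = -16*(-136) + 36724 = 2176 + 36724 = 38900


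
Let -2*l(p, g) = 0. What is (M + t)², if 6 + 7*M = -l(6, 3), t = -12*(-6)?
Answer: 248004/49 ≈ 5061.3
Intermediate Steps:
l(p, g) = 0 (l(p, g) = -½*0 = 0)
t = 72
M = -6/7 (M = -6/7 + (-1*0)/7 = -6/7 + (⅐)*0 = -6/7 + 0 = -6/7 ≈ -0.85714)
(M + t)² = (-6/7 + 72)² = (498/7)² = 248004/49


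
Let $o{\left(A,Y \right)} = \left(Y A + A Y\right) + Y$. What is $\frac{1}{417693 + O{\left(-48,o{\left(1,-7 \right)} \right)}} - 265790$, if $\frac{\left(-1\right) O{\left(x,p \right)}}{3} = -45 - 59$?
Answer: $- \frac{111101548949}{418005} \approx -2.6579 \cdot 10^{5}$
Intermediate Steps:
$o{\left(A,Y \right)} = Y + 2 A Y$ ($o{\left(A,Y \right)} = \left(A Y + A Y\right) + Y = 2 A Y + Y = Y + 2 A Y$)
$O{\left(x,p \right)} = 312$ ($O{\left(x,p \right)} = - 3 \left(-45 - 59\right) = \left(-3\right) \left(-104\right) = 312$)
$\frac{1}{417693 + O{\left(-48,o{\left(1,-7 \right)} \right)}} - 265790 = \frac{1}{417693 + 312} - 265790 = \frac{1}{418005} - 265790 = - \frac{111101548949}{418005}$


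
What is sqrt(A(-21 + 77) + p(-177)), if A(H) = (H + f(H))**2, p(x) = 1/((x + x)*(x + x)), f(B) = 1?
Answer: sqrt(407151685)/354 ≈ 57.000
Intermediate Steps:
p(x) = 1/(4*x**2) (p(x) = 1/((2*x)*(2*x)) = 1/(4*x**2))
A(H) = (1 + H)**2 (A(H) = (H + 1)**2 = (1 + H)**2)
sqrt(A(-21 + 77) + p(-177)) = sqrt((1 + (-21 + 77))**2 + (1/4)/(-177)**2) = sqrt((1 + 56)**2 + (1/4)*(1/31329)) = sqrt(57**2 + 1/125316) = sqrt(3249 + 1/125316) = sqrt(407151685/125316) = sqrt(407151685)/354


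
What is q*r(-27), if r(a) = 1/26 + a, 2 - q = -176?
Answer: -62389/13 ≈ -4799.2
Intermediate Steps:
q = 178 (q = 2 - 1*(-176) = 2 + 176 = 178)
r(a) = 1/26 + a
q*r(-27) = 178*(1/26 - 27) = 178*(-701/26) = -62389/13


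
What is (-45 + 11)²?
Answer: 1156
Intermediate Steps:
(-45 + 11)² = (-34)² = 1156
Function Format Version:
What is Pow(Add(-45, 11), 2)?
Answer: 1156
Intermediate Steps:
Pow(Add(-45, 11), 2) = Pow(-34, 2) = 1156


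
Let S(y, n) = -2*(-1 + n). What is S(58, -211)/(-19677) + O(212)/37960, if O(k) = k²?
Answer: 108533506/93367365 ≈ 1.1624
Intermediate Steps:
S(y, n) = 2 - 2*n
S(58, -211)/(-19677) + O(212)/37960 = (2 - 2*(-211))/(-19677) + 212²/37960 = (2 + 422)*(-1/19677) + 44944*(1/37960) = 424*(-1/19677) + 5618/4745 = -424/19677 + 5618/4745 = 108533506/93367365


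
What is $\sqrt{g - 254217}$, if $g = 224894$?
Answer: $i \sqrt{29323} \approx 171.24 i$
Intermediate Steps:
$\sqrt{g - 254217} = \sqrt{224894 - 254217} = \sqrt{-29323} = i \sqrt{29323}$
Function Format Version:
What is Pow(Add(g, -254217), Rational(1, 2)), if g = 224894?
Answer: Mul(I, Pow(29323, Rational(1, 2))) ≈ Mul(171.24, I)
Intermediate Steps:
Pow(Add(g, -254217), Rational(1, 2)) = Pow(Add(224894, -254217), Rational(1, 2)) = Pow(-29323, Rational(1, 2)) = Mul(I, Pow(29323, Rational(1, 2)))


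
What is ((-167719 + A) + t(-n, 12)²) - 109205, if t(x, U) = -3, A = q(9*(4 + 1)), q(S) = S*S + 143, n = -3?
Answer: -274747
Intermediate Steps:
q(S) = 143 + S² (q(S) = S² + 143 = 143 + S²)
A = 2168 (A = 143 + (9*(4 + 1))² = 143 + (9*5)² = 143 + 45² = 143 + 2025 = 2168)
((-167719 + A) + t(-n, 12)²) - 109205 = ((-167719 + 2168) + (-3)²) - 109205 = (-165551 + 9) - 109205 = -165542 - 109205 = -274747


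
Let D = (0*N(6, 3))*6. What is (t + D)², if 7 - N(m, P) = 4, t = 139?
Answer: 19321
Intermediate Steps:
N(m, P) = 3 (N(m, P) = 7 - 1*4 = 7 - 4 = 3)
D = 0 (D = (0*3)*6 = 0*6 = 0)
(t + D)² = (139 + 0)² = 139² = 19321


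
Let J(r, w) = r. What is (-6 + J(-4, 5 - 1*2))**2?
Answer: 100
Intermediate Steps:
(-6 + J(-4, 5 - 1*2))**2 = (-6 - 4)**2 = (-10)**2 = 100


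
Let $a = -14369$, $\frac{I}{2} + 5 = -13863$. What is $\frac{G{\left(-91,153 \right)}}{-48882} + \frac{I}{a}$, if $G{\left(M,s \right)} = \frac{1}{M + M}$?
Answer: $\frac{246754004033}{127834153356} \approx 1.9303$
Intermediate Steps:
$I = -27736$ ($I = -10 + 2 \left(-13863\right) = -10 - 27726 = -27736$)
$G{\left(M,s \right)} = \frac{1}{2 M}$
$\frac{G{\left(-91,153 \right)}}{-48882} + \frac{I}{a} = \frac{\frac{1}{2} \frac{1}{-91}}{-48882} - \frac{27736}{-14369} = \frac{1}{2} \left(- \frac{1}{91}\right) \left(- \frac{1}{48882}\right) - - \frac{27736}{14369} = \left(- \frac{1}{182}\right) \left(- \frac{1}{48882}\right) + \frac{27736}{14369} = \frac{1}{8896524} + \frac{27736}{14369} = \frac{246754004033}{127834153356}$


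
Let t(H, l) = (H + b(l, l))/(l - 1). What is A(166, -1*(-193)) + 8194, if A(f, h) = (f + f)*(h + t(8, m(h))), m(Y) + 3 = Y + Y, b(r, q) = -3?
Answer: 13804400/191 ≈ 72274.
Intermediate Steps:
m(Y) = -3 + 2*Y (m(Y) = -3 + (Y + Y) = -3 + 2*Y)
t(H, l) = (-3 + H)/(-1 + l) (t(H, l) = (H - 3)/(l - 1) = (-3 + H)/(-1 + l))
A(f, h) = 2*f*(h + 5/(-4 + 2*h)) (A(f, h) = (f + f)*(h + (-3 + 8)/(-1 + (-3 + 2*h))) = (2*f)*(h + 5/(-4 + 2*h)) = 2*f*(h + 5/(-4 + 2*h)))
A(166, -1*(-193)) + 8194 = 166*(5 + 2*(-1*(-193))*(-2 - 1*(-193)))/(-2 - 1*(-193)) + 8194 = 166*(5 + 2*193*(-2 + 193))/(-2 + 193) + 8194 = 166*(5 + 2*193*191)/191 + 8194 = 166*(1/191)*(5 + 73726) + 8194 = 166*(1/191)*73731 + 8194 = 12239346/191 + 8194 = 13804400/191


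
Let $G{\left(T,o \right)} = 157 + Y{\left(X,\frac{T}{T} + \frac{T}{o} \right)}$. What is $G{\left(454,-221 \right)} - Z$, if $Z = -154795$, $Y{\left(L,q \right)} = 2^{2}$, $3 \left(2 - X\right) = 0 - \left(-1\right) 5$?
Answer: $154956$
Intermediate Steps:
$X = \frac{1}{3}$ ($X = 2 - \frac{0 - \left(-1\right) 5}{3} = 2 - \frac{0 - -5}{3} = 2 - \frac{0 + 5}{3} = 2 - \frac{5}{3} = \frac{1}{3} \approx 0.33333$)
$Y{\left(L,q \right)} = 4$
$G{\left(T,o \right)} = 161$ ($G{\left(T,o \right)} = 157 + 4 = 161$)
$G{\left(454,-221 \right)} - Z = 161 - -154795 = 161 + 154795 = 154956$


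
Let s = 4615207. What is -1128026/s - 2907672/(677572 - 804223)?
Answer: 4425547515726/194840193919 ≈ 22.714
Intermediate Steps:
-1128026/s - 2907672/(677572 - 804223) = -1128026/4615207 - 2907672/(677572 - 804223) = -1128026*1/4615207 - 2907672/(-126651) = -1128026/4615207 - 2907672*(-1/126651) = -1128026/4615207 + 969224/42217 = 4425547515726/194840193919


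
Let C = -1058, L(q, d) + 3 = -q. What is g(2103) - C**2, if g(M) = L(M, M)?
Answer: -1121470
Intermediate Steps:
L(q, d) = -3 - q
g(M) = -3 - M
g(2103) - C**2 = (-3 - 1*2103) - 1*(-1058)**2 = (-3 - 2103) - 1*1119364 = -2106 - 1119364 = -1121470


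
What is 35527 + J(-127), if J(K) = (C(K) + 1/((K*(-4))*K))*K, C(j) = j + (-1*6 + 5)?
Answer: 26305765/508 ≈ 51783.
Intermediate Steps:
C(j) = -1 + j (C(j) = j + (-6 + 5) = j - 1 = -1 + j)
J(K) = K*(-1 + K - 1/(4*K²)) (J(K) = ((-1 + K) + 1/((K*(-4))*K))*K = ((-1 + K) + 1/((-4*K)*K))*K = ((-1 + K) + 1/(-4*K²))*K = ((-1 + K) - 1/(4*K²))*K = (-1 + K - 1/(4*K²))*K = K*(-1 + K - 1/(4*K²)))
35527 + J(-127) = 35527 + ((-127)² - 1*(-127) - ¼/(-127)) = 35527 + (16129 + 127 - ¼*(-1/127)) = 35527 + (16129 + 127 + 1/508) = 35527 + 8258049/508 = 26305765/508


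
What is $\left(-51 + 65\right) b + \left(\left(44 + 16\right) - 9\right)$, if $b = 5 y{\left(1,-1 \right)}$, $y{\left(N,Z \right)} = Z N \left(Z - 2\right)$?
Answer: $261$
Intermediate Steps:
$y{\left(N,Z \right)} = N Z \left(-2 + Z\right)$
$b = 15$ ($b = 5 \cdot 1 \left(-1\right) \left(-2 - 1\right) = 5 \cdot 1 \left(-1\right) \left(-3\right) = 5 \cdot 3 = 15$)
$\left(-51 + 65\right) b + \left(\left(44 + 16\right) - 9\right) = \left(-51 + 65\right) 15 + \left(\left(44 + 16\right) - 9\right) = 14 \cdot 15 + \left(60 - 9\right) = 210 + 51 = 261$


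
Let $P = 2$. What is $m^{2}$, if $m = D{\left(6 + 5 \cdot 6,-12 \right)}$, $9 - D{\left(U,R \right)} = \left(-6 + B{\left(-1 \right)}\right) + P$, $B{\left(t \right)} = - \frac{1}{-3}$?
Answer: $\frac{1444}{9} \approx 160.44$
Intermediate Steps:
$B{\left(t \right)} = \frac{1}{3}$ ($B{\left(t \right)} = \left(-1\right) \left(- \frac{1}{3}\right) = \frac{1}{3}$)
$D{\left(U,R \right)} = \frac{38}{3}$ ($D{\left(U,R \right)} = 9 - \left(\left(-6 + \frac{1}{3}\right) + 2\right) = 9 - \left(- \frac{17}{3} + 2\right) = 9 - - \frac{11}{3} = 9 + \frac{11}{3} = \frac{38}{3}$)
$m = \frac{38}{3} \approx 12.667$
$m^{2} = \left(\frac{38}{3}\right)^{2} = \frac{1444}{9}$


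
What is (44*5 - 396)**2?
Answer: 30976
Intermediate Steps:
(44*5 - 396)**2 = (220 - 396)**2 = (-176)**2 = 30976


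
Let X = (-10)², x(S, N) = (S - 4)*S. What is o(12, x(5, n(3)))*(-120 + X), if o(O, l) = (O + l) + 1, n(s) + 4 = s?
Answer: -360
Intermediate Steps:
n(s) = -4 + s
x(S, N) = S*(-4 + S) (x(S, N) = (-4 + S)*S = S*(-4 + S))
o(O, l) = 1 + O + l
X = 100
o(12, x(5, n(3)))*(-120 + X) = (1 + 12 + 5*(-4 + 5))*(-120 + 100) = (1 + 12 + 5*1)*(-20) = (1 + 12 + 5)*(-20) = 18*(-20) = -360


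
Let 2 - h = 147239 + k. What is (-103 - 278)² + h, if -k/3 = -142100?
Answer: -428376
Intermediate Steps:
k = 426300 (k = -3*(-142100) = 426300)
h = -573537 (h = 2 - (147239 + 426300) = 2 - 1*573539 = 2 - 573539 = -573537)
(-103 - 278)² + h = (-103 - 278)² - 573537 = (-381)² - 573537 = 145161 - 573537 = -428376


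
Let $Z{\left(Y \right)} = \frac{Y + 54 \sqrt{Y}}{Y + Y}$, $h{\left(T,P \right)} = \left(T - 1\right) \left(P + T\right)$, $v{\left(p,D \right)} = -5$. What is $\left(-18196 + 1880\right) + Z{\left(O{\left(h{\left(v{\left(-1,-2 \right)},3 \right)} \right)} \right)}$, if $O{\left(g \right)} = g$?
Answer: $- \frac{32631}{2} + \frac{9 \sqrt{3}}{2} \approx -16308.0$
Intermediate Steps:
$h{\left(T,P \right)} = \left(-1 + T\right) \left(P + T\right)$
$Z{\left(Y \right)} = \frac{Y + 54 \sqrt{Y}}{2 Y}$
$\left(-18196 + 1880\right) + Z{\left(O{\left(h{\left(v{\left(-1,-2 \right)},3 \right)} \right)} \right)} = \left(-18196 + 1880\right) + \left(\frac{1}{2} + \frac{27}{\sqrt{\left(-5\right)^{2} - 3 - -5 + 3 \left(-5\right)}}\right) = -16316 + \left(\frac{1}{2} + \frac{27}{\sqrt{25 - 3 + 5 - 15}}\right) = -16316 + \left(\frac{1}{2} + \frac{27}{2 \sqrt{3}}\right) = -16316 + \left(\frac{1}{2} + 27 \frac{\sqrt{3}}{6}\right) = -16316 + \left(\frac{1}{2} + \frac{9 \sqrt{3}}{2}\right) = - \frac{32631}{2} + \frac{9 \sqrt{3}}{2}$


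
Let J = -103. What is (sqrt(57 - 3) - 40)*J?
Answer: 4120 - 309*sqrt(6) ≈ 3363.1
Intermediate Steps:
(sqrt(57 - 3) - 40)*J = (sqrt(57 - 3) - 40)*(-103) = (sqrt(54) - 40)*(-103) = (3*sqrt(6) - 40)*(-103) = (-40 + 3*sqrt(6))*(-103) = 4120 - 309*sqrt(6)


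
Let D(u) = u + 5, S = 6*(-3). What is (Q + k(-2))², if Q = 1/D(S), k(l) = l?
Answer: 729/169 ≈ 4.3136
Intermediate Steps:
S = -18
D(u) = 5 + u
Q = -1/13 (Q = 1/(5 - 18) = 1/(-13) = -1/13 ≈ -0.076923)
(Q + k(-2))² = (-1/13 - 2)² = (-27/13)² = 729/169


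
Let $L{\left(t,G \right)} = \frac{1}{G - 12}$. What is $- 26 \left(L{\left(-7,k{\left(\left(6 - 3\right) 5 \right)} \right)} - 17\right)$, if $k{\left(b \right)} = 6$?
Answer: $\frac{1339}{3} \approx 446.33$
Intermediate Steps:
$L{\left(t,G \right)} = \frac{1}{-12 + G}$
$- 26 \left(L{\left(-7,k{\left(\left(6 - 3\right) 5 \right)} \right)} - 17\right) = - 26 \left(\frac{1}{-12 + 6} - 17\right) = - 26 \left(\frac{1}{-6} - 17\right) = - 26 \left(- \frac{1}{6} - 17\right) = \left(-26\right) \left(- \frac{103}{6}\right) = \frac{1339}{3}$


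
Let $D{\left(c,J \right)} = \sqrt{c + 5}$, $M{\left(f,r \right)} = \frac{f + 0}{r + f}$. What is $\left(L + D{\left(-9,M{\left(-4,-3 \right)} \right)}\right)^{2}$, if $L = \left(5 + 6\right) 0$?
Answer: $-4$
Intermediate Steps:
$M{\left(f,r \right)} = \frac{f}{f + r}$
$L = 0$ ($L = 11 \cdot 0 = 0$)
$D{\left(c,J \right)} = \sqrt{5 + c}$
$\left(L + D{\left(-9,M{\left(-4,-3 \right)} \right)}\right)^{2} = \left(0 + \sqrt{5 - 9}\right)^{2} = \left(0 + \sqrt{-4}\right)^{2} = \left(0 + 2 i\right)^{2} = \left(2 i\right)^{2} = -4$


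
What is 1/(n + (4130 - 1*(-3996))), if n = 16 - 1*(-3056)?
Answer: 1/11198 ≈ 8.9302e-5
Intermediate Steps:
n = 3072 (n = 16 + 3056 = 3072)
1/(n + (4130 - 1*(-3996))) = 1/(3072 + (4130 - 1*(-3996))) = 1/(3072 + (4130 + 3996)) = 1/(3072 + 8126) = 1/11198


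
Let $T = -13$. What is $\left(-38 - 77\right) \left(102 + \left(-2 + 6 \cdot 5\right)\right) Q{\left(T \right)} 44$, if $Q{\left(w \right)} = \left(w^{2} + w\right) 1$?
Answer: $-102616800$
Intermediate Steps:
$Q{\left(w \right)} = w + w^{2}$ ($Q{\left(w \right)} = \left(w + w^{2}\right) 1 = w + w^{2}$)
$\left(-38 - 77\right) \left(102 + \left(-2 + 6 \cdot 5\right)\right) Q{\left(T \right)} 44 = \left(-38 - 77\right) \left(102 + \left(-2 + 6 \cdot 5\right)\right) \left(- 13 \left(1 - 13\right)\right) 44 = - 115 \left(102 + \left(-2 + 30\right)\right) \left(\left(-13\right) \left(-12\right)\right) 44 = - 115 \left(102 + 28\right) 156 \cdot 44 = \left(-115\right) 130 \cdot 156 \cdot 44 = \left(-14950\right) 156 \cdot 44 = \left(-2332200\right) 44 = -102616800$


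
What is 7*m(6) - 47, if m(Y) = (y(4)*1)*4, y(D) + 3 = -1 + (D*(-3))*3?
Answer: -1167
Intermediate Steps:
y(D) = -4 - 9*D (y(D) = -3 + (-1 + (D*(-3))*3) = -3 + (-1 - 3*D*3) = -3 + (-1 - 9*D) = -4 - 9*D)
m(Y) = -160 (m(Y) = ((-4 - 9*4)*1)*4 = ((-4 - 36)*1)*4 = -40*1*4 = -40*4 = -160)
7*m(6) - 47 = 7*(-160) - 47 = -1120 - 47 = -1167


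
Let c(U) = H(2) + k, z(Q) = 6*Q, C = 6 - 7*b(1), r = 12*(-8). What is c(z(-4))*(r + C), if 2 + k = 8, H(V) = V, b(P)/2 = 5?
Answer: -1280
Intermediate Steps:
b(P) = 10 (b(P) = 2*5 = 10)
k = 6 (k = -2 + 8 = 6)
r = -96
C = -64 (C = 6 - 7*10 = 6 - 70 = -64)
c(U) = 8 (c(U) = 2 + 6 = 8)
c(z(-4))*(r + C) = 8*(-96 - 64) = 8*(-160) = -1280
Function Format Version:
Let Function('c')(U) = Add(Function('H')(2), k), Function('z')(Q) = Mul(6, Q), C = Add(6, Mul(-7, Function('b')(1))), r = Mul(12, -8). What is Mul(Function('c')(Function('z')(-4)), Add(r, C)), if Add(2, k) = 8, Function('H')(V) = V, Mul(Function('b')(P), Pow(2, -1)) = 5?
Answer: -1280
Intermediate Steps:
Function('b')(P) = 10 (Function('b')(P) = Mul(2, 5) = 10)
k = 6 (k = Add(-2, 8) = 6)
r = -96
C = -64 (C = Add(6, Mul(-7, 10)) = Add(6, -70) = -64)
Function('c')(U) = 8 (Function('c')(U) = Add(2, 6) = 8)
Mul(Function('c')(Function('z')(-4)), Add(r, C)) = Mul(8, Add(-96, -64)) = Mul(8, -160) = -1280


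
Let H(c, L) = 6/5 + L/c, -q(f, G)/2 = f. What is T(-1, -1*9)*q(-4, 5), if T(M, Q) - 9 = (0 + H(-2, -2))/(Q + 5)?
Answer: 338/5 ≈ 67.600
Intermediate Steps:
q(f, G) = -2*f
H(c, L) = 6/5 + L/c (H(c, L) = 6*(1/5) + L/c = 6/5 + L/c)
T(M, Q) = 9 + 11/(5*(5 + Q)) (T(M, Q) = 9 + (0 + (6/5 - 2/(-2)))/(Q + 5) = 9 + (0 + (6/5 - 2*(-1/2)))/(5 + Q) = 9 + (0 + (6/5 + 1))/(5 + Q) = 9 + (0 + 11/5)/(5 + Q) = 9 + 11/(5*(5 + Q)))
T(-1, -1*9)*q(-4, 5) = ((236 + 45*(-1*9))/(5*(5 - 1*9)))*(-2*(-4)) = ((236 + 45*(-9))/(5*(5 - 9)))*8 = ((1/5)*(236 - 405)/(-4))*8 = ((1/5)*(-1/4)*(-169))*8 = (169/20)*8 = 338/5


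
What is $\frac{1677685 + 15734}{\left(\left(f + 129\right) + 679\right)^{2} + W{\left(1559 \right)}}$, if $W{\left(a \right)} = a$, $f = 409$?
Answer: $\frac{564473}{494216} \approx 1.1422$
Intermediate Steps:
$\frac{1677685 + 15734}{\left(\left(f + 129\right) + 679\right)^{2} + W{\left(1559 \right)}} = \frac{1677685 + 15734}{\left(\left(409 + 129\right) + 679\right)^{2} + 1559} = \frac{1693419}{\left(538 + 679\right)^{2} + 1559} = \frac{1693419}{1217^{2} + 1559} = \frac{1693419}{1481089 + 1559} = \frac{1693419}{1482648} = 1693419 \cdot \frac{1}{1482648} = \frac{564473}{494216}$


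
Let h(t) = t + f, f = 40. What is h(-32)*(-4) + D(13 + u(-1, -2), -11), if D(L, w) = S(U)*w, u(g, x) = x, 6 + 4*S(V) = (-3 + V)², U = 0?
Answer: -161/4 ≈ -40.250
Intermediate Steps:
S(V) = -3/2 + (-3 + V)²/4
D(L, w) = 3*w/4 (D(L, w) = (-3/2 + (-3 + 0)²/4)*w = (-3/2 + (¼)*(-3)²)*w = (-3/2 + (¼)*9)*w = (-3/2 + 9/4)*w = 3*w/4)
h(t) = 40 + t (h(t) = t + 40 = 40 + t)
h(-32)*(-4) + D(13 + u(-1, -2), -11) = (40 - 32)*(-4) + (¾)*(-11) = 8*(-4) - 33/4 = -32 - 33/4 = -161/4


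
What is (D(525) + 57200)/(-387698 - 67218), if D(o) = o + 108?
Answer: -57833/454916 ≈ -0.12713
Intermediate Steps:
D(o) = 108 + o
(D(525) + 57200)/(-387698 - 67218) = ((108 + 525) + 57200)/(-387698 - 67218) = (633 + 57200)/(-454916) = 57833*(-1/454916) = -57833/454916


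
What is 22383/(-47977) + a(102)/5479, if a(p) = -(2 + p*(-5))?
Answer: -98264141/262865983 ≈ -0.37382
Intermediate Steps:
a(p) = -2 + 5*p (a(p) = -(2 - 5*p) = -2 + 5*p)
22383/(-47977) + a(102)/5479 = 22383/(-47977) + (-2 + 5*102)/5479 = 22383*(-1/47977) + (-2 + 510)*(1/5479) = -22383/47977 + 508*(1/5479) = -22383/47977 + 508/5479 = -98264141/262865983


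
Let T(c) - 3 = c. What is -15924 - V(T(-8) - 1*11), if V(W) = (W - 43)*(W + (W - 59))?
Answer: -21293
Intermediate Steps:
T(c) = 3 + c
V(W) = (-59 + 2*W)*(-43 + W) (V(W) = (-43 + W)*(W + (-59 + W)) = (-43 + W)*(-59 + 2*W) = (-59 + 2*W)*(-43 + W))
-15924 - V(T(-8) - 1*11) = -15924 - (2537 - 145*((3 - 8) - 1*11) + 2*((3 - 8) - 1*11)²) = -15924 - (2537 - 145*(-5 - 11) + 2*(-5 - 11)²) = -15924 - (2537 - 145*(-16) + 2*(-16)²) = -15924 - (2537 + 2320 + 2*256) = -15924 - (2537 + 2320 + 512) = -15924 - 1*5369 = -15924 - 5369 = -21293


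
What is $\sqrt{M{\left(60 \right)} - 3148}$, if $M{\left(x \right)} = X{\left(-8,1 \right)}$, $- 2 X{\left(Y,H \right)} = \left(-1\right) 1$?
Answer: $\frac{i \sqrt{12590}}{2} \approx 56.103 i$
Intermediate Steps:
$X{\left(Y,H \right)} = \frac{1}{2}$ ($X{\left(Y,H \right)} = - \frac{\left(-1\right) 1}{2} = \left(- \frac{1}{2}\right) \left(-1\right) = \frac{1}{2}$)
$M{\left(x \right)} = \frac{1}{2}$
$\sqrt{M{\left(60 \right)} - 3148} = \sqrt{\frac{1}{2} - 3148} = \sqrt{- \frac{6295}{2}} = \frac{i \sqrt{12590}}{2}$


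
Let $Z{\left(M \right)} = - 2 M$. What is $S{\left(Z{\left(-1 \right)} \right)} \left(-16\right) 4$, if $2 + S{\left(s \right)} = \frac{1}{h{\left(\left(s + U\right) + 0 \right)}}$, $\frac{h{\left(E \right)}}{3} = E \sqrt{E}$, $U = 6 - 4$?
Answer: $\frac{376}{3} \approx 125.33$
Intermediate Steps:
$U = 2$ ($U = 6 - 4 = 2$)
$h{\left(E \right)} = 3 E^{\frac{3}{2}}$ ($h{\left(E \right)} = 3 E \sqrt{E} = 3 E^{\frac{3}{2}}$)
$S{\left(s \right)} = -2 + \frac{1}{3 \left(2 + s\right)^{\frac{3}{2}}}$ ($S{\left(s \right)} = -2 + \frac{1}{3 \left(\left(s + 2\right) + 0\right)^{\frac{3}{2}}} = -2 + \frac{1}{3 \left(\left(2 + s\right) + 0\right)^{\frac{3}{2}}} = -2 + \frac{1}{3 \left(2 + s\right)^{\frac{3}{2}}}$)
$S{\left(Z{\left(-1 \right)} \right)} \left(-16\right) 4 = \left(-2 + \frac{1}{3 \left(2 - -2\right)^{\frac{3}{2}}}\right) \left(-16\right) 4 = \left(-2 + \frac{1}{3 \left(2 + 2\right)^{\frac{3}{2}}}\right) \left(-16\right) 4 = \left(-2 + \frac{1}{3 \cdot 8}\right) \left(-16\right) 4 = \left(-2 + \frac{1}{3} \cdot \frac{1}{8}\right) \left(-16\right) 4 = \left(-2 + \frac{1}{24}\right) \left(-16\right) 4 = \left(- \frac{47}{24}\right) \left(-16\right) 4 = \frac{94}{3} \cdot 4 = \frac{376}{3}$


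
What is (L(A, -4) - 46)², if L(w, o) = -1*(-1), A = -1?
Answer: 2025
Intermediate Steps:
L(w, o) = 1
(L(A, -4) - 46)² = (1 - 46)² = (-45)² = 2025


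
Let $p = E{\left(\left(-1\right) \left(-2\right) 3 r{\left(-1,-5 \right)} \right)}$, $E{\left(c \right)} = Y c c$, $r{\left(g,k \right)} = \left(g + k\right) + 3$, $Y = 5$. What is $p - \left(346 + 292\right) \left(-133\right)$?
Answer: $86474$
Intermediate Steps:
$r{\left(g,k \right)} = 3 + g + k$
$E{\left(c \right)} = 5 c^{2}$ ($E{\left(c \right)} = 5 c c = 5 c^{2}$)
$p = 1620$ ($p = 5 \left(\left(-1\right) \left(-2\right) 3 \left(3 - 1 - 5\right)\right)^{2} = 5 \left(2 \cdot 3 \left(-3\right)\right)^{2} = 5 \left(6 \left(-3\right)\right)^{2} = 5 \left(-18\right)^{2} = 5 \cdot 324 = 1620$)
$p - \left(346 + 292\right) \left(-133\right) = 1620 - \left(346 + 292\right) \left(-133\right) = 1620 - 638 \left(-133\right) = 1620 - -84854 = 1620 + 84854 = 86474$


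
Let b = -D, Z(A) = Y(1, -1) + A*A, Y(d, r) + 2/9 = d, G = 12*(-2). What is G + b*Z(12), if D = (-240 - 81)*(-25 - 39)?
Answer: -8923016/3 ≈ -2.9743e+6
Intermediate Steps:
G = -24
Y(d, r) = -2/9 + d
D = 20544 (D = -321*(-64) = 20544)
Z(A) = 7/9 + A² (Z(A) = (-2/9 + 1) + A*A = 7/9 + A²)
b = -20544 (b = -1*20544 = -20544)
G + b*Z(12) = -24 - 20544*(7/9 + 12²) = -24 - 20544*(7/9 + 144) = -24 - 20544*1303/9 = -24 - 8922944/3 = -8923016/3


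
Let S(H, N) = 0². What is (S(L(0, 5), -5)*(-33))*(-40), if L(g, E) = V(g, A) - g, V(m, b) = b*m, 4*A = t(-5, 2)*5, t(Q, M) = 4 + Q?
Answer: 0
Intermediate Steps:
A = -5/4 (A = ((4 - 5)*5)/4 = (-1*5)/4 = (¼)*(-5) = -5/4 ≈ -1.2500)
L(g, E) = -9*g/4 (L(g, E) = -5*g/4 - g = -9*g/4)
S(H, N) = 0
(S(L(0, 5), -5)*(-33))*(-40) = (0*(-33))*(-40) = 0*(-40) = 0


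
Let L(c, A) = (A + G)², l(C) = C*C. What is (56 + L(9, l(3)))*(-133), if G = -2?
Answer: -13965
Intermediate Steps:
l(C) = C²
L(c, A) = (-2 + A)² (L(c, A) = (A - 2)² = (-2 + A)²)
(56 + L(9, l(3)))*(-133) = (56 + (-2 + 3²)²)*(-133) = (56 + (-2 + 9)²)*(-133) = (56 + 7²)*(-133) = (56 + 49)*(-133) = 105*(-133) = -13965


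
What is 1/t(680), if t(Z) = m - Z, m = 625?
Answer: -1/55 ≈ -0.018182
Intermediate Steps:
t(Z) = 625 - Z
1/t(680) = 1/(625 - 1*680) = 1/(625 - 680) = 1/(-55) = -1/55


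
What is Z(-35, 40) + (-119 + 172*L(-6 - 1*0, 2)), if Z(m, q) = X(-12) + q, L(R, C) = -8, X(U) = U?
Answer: -1467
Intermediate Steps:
Z(m, q) = -12 + q
Z(-35, 40) + (-119 + 172*L(-6 - 1*0, 2)) = (-12 + 40) + (-119 + 172*(-8)) = 28 + (-119 - 1376) = 28 - 1495 = -1467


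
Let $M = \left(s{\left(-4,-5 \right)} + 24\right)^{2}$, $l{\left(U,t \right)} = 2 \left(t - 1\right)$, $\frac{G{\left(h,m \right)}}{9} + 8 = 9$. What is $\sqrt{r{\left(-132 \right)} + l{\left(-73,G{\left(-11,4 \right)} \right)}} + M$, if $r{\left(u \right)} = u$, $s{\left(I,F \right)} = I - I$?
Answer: $576 + 2 i \sqrt{29} \approx 576.0 + 10.77 i$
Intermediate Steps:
$s{\left(I,F \right)} = 0$
$G{\left(h,m \right)} = 9$ ($G{\left(h,m \right)} = -72 + 9 \cdot 9 = -72 + 81 = 9$)
$l{\left(U,t \right)} = -2 + 2 t$ ($l{\left(U,t \right)} = 2 \left(-1 + t\right) = -2 + 2 t$)
$M = 576$ ($M = \left(0 + 24\right)^{2} = 24^{2} = 576$)
$\sqrt{r{\left(-132 \right)} + l{\left(-73,G{\left(-11,4 \right)} \right)}} + M = \sqrt{-132 + \left(-2 + 2 \cdot 9\right)} + 576 = \sqrt{-132 + \left(-2 + 18\right)} + 576 = \sqrt{-132 + 16} + 576 = \sqrt{-116} + 576 = 2 i \sqrt{29} + 576 = 576 + 2 i \sqrt{29}$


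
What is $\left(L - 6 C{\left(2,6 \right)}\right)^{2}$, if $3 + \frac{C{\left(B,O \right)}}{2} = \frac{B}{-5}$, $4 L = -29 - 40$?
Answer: $\frac{221841}{400} \approx 554.6$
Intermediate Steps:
$L = - \frac{69}{4}$ ($L = \frac{-29 - 40}{4} = \frac{1}{4} \left(-69\right) = - \frac{69}{4} \approx -17.25$)
$C{\left(B,O \right)} = -6 - \frac{2 B}{5}$ ($C{\left(B,O \right)} = -6 + 2 \frac{B}{-5} = -6 + 2 B \left(- \frac{1}{5}\right) = -6 + 2 \left(- \frac{B}{5}\right) = -6 - \frac{2 B}{5}$)
$\left(L - 6 C{\left(2,6 \right)}\right)^{2} = \left(- \frac{69}{4} - 6 \left(-6 - \frac{4}{5}\right)\right)^{2} = \left(- \frac{69}{4} - - \frac{204}{5}\right)^{2} = \left(- \frac{69}{4} + \frac{204}{5}\right)^{2} = \left(\frac{471}{20}\right)^{2} = \frac{221841}{400}$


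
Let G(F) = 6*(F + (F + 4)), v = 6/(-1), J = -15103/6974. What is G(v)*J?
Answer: 32952/317 ≈ 103.95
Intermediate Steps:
J = -1373/634 (J = -15103*1/6974 = -1373/634 ≈ -2.1656)
v = -6 (v = 6*(-1) = -6)
G(F) = 24 + 12*F (G(F) = 6*(F + (4 + F)) = 6*(4 + 2*F) = 24 + 12*F)
G(v)*J = (24 + 12*(-6))*(-1373/634) = (24 - 72)*(-1373/634) = -48*(-1373/634) = 32952/317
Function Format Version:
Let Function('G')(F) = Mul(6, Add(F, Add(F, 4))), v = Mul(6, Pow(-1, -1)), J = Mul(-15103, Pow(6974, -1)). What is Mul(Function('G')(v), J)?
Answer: Rational(32952, 317) ≈ 103.95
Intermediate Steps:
J = Rational(-1373, 634) (J = Mul(-15103, Rational(1, 6974)) = Rational(-1373, 634) ≈ -2.1656)
v = -6 (v = Mul(6, -1) = -6)
Function('G')(F) = Add(24, Mul(12, F)) (Function('G')(F) = Mul(6, Add(F, Add(4, F))) = Mul(6, Add(4, Mul(2, F))) = Add(24, Mul(12, F)))
Mul(Function('G')(v), J) = Mul(Add(24, Mul(12, -6)), Rational(-1373, 634)) = Mul(Add(24, -72), Rational(-1373, 634)) = Mul(-48, Rational(-1373, 634)) = Rational(32952, 317)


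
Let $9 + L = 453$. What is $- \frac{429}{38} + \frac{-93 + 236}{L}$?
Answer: $- \frac{92521}{8436} \approx -10.967$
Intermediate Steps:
$L = 444$ ($L = -9 + 453 = 444$)
$- \frac{429}{38} + \frac{-93 + 236}{L} = - \frac{429}{38} + \frac{-93 + 236}{444} = \left(-429\right) \frac{1}{38} + 143 \cdot \frac{1}{444} = - \frac{429}{38} + \frac{143}{444} = - \frac{92521}{8436}$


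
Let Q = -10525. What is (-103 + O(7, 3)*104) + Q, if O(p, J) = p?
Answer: -9900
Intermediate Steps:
(-103 + O(7, 3)*104) + Q = (-103 + 7*104) - 10525 = (-103 + 728) - 10525 = 625 - 10525 = -9900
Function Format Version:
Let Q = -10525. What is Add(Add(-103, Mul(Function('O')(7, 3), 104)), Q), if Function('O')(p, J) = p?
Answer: -9900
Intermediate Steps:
Add(Add(-103, Mul(Function('O')(7, 3), 104)), Q) = Add(Add(-103, Mul(7, 104)), -10525) = Add(Add(-103, 728), -10525) = Add(625, -10525) = -9900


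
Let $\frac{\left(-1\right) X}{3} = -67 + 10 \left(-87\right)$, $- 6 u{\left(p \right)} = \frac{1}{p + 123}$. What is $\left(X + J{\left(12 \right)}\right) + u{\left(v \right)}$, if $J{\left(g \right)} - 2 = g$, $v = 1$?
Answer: $\frac{2101799}{744} \approx 2825.0$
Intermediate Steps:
$u{\left(p \right)} = - \frac{1}{6 \left(123 + p\right)}$ ($u{\left(p \right)} = - \frac{1}{6 \left(p + 123\right)} = - \frac{1}{6 \left(123 + p\right)}$)
$J{\left(g \right)} = 2 + g$
$X = 2811$ ($X = - 3 \left(-67 + 10 \left(-87\right)\right) = - 3 \left(-67 - 870\right) = \left(-3\right) \left(-937\right) = 2811$)
$\left(X + J{\left(12 \right)}\right) + u{\left(v \right)} = \left(2811 + \left(2 + 12\right)\right) - \frac{1}{738 + 6 \cdot 1} = \left(2811 + 14\right) - \frac{1}{738 + 6} = 2825 - \frac{1}{744} = \frac{2101799}{744}$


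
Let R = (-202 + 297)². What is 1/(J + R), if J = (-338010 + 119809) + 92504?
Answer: -1/116672 ≈ -8.5710e-6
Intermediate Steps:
J = -125697 (J = -218201 + 92504 = -125697)
R = 9025 (R = 95² = 9025)
1/(J + R) = 1/(-125697 + 9025) = 1/(-116672) = -1/116672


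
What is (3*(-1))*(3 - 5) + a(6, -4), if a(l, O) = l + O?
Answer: 8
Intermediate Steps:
a(l, O) = O + l
(3*(-1))*(3 - 5) + a(6, -4) = (3*(-1))*(3 - 5) + (-4 + 6) = -3*(-2) + 2 = 6 + 2 = 8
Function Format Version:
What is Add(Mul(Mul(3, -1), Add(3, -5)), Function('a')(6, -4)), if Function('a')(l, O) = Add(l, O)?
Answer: 8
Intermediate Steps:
Function('a')(l, O) = Add(O, l)
Add(Mul(Mul(3, -1), Add(3, -5)), Function('a')(6, -4)) = Add(Mul(Mul(3, -1), Add(3, -5)), Add(-4, 6)) = Add(Mul(-3, -2), 2) = Add(6, 2) = 8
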